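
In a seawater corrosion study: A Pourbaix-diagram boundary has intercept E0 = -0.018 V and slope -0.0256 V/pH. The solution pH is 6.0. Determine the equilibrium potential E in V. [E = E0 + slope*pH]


Apply the Pourbaix line equation: E = E0 + slope*pH
E = -0.018 + (-0.0256)*6.0 = -0.018 + (-0.1536) = -0.1716 V
Rounded to 4 decimal places: E = -0.1716 V

-0.1716 V


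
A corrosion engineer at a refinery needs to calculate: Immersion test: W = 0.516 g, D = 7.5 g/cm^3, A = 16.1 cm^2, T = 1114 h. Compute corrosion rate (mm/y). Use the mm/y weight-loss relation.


Apply the mm/y weight-loss relation: CR = 87600 * W / (D * A * T)
Numerator: 87600 * 0.516 = 45201.6
Denominator: 7.5 * 16.1 * 1114 = 134515.5
CR = 45201.6 / 134515.5 = 0.336 mm/y

0.336 mm/y


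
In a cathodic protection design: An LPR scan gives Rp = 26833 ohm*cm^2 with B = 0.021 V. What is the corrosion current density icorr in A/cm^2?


Apply the Stern-Geary relation: icorr = B / Rp
icorr = 0.021 / 26833 = 7.826×10^-7 A/cm^2

7.826×10^-7 A/cm^2


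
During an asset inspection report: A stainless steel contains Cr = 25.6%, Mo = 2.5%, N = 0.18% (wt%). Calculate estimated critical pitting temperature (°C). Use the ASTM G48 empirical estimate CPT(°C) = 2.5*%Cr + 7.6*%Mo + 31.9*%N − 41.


Apply the ASTM G48 empirical CPT estimate: CPT(°C) = 2.5*%Cr + 7.6*%Mo + 31.9*%N − 41
2.5*25.6 = 64; 7.6*2.5 = 19; 31.9*0.18 = 5.742
CPT = 64 + 19 + 5.742 − 41 = 47.742 °C
Rounded to 0.1 °C: CPT ≈ 47.7 °C

47.7 °C


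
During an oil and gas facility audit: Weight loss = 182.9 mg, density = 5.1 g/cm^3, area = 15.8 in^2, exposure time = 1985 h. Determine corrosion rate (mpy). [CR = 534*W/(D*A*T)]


Apply the mpy weight-loss relation: CR = 534 * W / (D * A * T)
Numerator: 534 * 182.9 = 97668.6
Denominator: 5.1 * 15.8 * 1985 = 159951.3
CR = 97668.6 / 159951.3 = 0.6106 mpy

0.6106 mpy


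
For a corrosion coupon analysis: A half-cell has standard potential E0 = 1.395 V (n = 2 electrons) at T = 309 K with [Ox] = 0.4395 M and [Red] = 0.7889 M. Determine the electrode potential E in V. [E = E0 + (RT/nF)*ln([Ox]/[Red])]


Apply the Nernst equation: E = E0 + (RT/nF)*ln([Ox]/[Red])
Step 1: RT/nF = 8.314*309/(2*96485) = 0.01331308 V
Step 2: [Ox]/[Red] = 0.4395/0.7889 = 0.557105
Step 3: ln(0.557105) = -0.585002
Step 4: correction = 0.01331308 * -0.585002 = -0.008 V
E = 1.395 + -0.008 = 1.387 V

1.387 V


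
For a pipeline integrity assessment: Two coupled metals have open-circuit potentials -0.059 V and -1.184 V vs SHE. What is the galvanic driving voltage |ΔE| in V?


Driving voltage is the absolute potential difference.
|ΔE| = |-0.059 − (-1.184)| = 1.125 V

1.125 V


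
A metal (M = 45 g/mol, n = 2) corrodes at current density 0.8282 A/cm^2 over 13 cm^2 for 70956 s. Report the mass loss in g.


Apply Faraday's law: m = i*A*t*M / (n*F)
Total charge passed Q = i*A*t = 0.8282*13*70956 = 763954.8696 C
m = Q*M/(n*F) = 763954.8696*45/(2*96485) = 178.152 g

178.152 g


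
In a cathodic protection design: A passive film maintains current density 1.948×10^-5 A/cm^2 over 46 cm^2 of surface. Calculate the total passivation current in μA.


I = i_pass * A, then convert A → μA (×10^6)
I = 1.948×10^-5 * 46 * 10^6 = 896.08 μA

896.08 μA


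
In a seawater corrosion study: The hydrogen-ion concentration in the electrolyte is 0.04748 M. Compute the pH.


pH = −log10[H+]
pH = −log10(0.04748) = 1.32

1.32


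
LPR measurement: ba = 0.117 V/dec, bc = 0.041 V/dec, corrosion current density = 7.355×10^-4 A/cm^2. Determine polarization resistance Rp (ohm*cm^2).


Apply the Stern-Geary equation: Rp = ba*bc / (2.303*icorr*(ba+bc))
ba*bc = 0.117*0.041 = 0.004797
ba+bc = 0.158; 2.303*icorr*(ba+bc) = 2.303*7.355×10^-4*0.158 = 2.6762933×10^-4
Rp = 0.004797 / 2.6762933×10^-4 = 17.92 ohm*cm^2

17.92 ohm*cm^2


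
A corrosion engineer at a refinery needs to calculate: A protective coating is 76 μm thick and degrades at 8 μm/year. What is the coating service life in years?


Service life = thickness / degradation rate
Life = 76 / 8 = 9.5 years

9.5 years


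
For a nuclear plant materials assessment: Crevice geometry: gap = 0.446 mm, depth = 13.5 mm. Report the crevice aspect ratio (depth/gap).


Aspect ratio = depth / gap
Ratio = 13.5 / 0.446 = 30.3

30.3


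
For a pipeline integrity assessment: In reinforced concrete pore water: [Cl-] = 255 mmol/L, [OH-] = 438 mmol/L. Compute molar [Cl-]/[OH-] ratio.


Threshold parameter = [Cl-] / [OH-] (molar basis; both in mmol/L, so units cancel)
Ratio = 255 / 438 = 0.58

0.58


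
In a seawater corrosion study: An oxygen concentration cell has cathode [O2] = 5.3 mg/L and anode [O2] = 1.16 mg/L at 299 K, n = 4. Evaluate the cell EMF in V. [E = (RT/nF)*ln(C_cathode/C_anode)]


Apply the Nernst concentration-cell relation: E = (RT/nF)*ln(C_cathode/C_anode)
RT/nF = 8.314*299/(4*96485) = 0.00644112 V
ln(5.3/1.16) = 1.51929
E = 0.00644112 * 1.51929 = 0.00979 V

0.00979 V


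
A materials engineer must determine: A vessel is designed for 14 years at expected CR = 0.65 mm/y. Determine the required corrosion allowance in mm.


Corrosion allowance = CR × design life
CA = 0.65 * 14 = 9.1 mm

9.1 mm


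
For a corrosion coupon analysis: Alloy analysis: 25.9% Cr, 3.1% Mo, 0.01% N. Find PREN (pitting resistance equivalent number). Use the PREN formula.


Apply the PREN formula: PREN = Cr + 3.3*Mo + 16*N
PREN = 25.9 + 3.3*3.1 + 16*0.01
PREN = 25.9 + 10.23 + 0.16 = 36.29

36.29


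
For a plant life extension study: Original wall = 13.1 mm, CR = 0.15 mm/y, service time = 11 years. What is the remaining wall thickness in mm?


Remaining wall = original − CR × time
t = 13.1 − 0.15*11 = 13.1 − 1.65 = 11.45 mm

11.45 mm


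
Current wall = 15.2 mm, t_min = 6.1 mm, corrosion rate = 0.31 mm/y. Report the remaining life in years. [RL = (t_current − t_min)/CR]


Apply the remaining-life relation: RL = (t_current − t_min) / CR
RL = (15.2 − 6.1) / 0.31 = 9.1 / 0.31 = 29.4 years

29.4 years


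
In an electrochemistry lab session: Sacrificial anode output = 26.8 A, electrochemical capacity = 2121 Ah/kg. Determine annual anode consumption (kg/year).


Annual consumption = current * hours per year / capacity
Rate = 26.8 * 8760 / 2121 = 110.7 kg/year

110.7 kg/year


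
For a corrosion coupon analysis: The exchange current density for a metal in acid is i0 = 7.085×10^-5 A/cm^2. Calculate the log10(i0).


i0 = 7.085×10^-5 A/cm^2
log10(i0) = -4.15

-4.15


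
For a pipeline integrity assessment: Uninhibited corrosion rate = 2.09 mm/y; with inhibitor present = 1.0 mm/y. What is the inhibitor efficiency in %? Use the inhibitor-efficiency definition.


Apply the inhibitor-efficiency definition: IE = (CR_blank − CR_inh)/CR_blank × 100
IE = (2.09 − 1.0) / 2.09 × 100
IE = 1.09 / 2.09 × 100 = 52.2 %

52.2 %


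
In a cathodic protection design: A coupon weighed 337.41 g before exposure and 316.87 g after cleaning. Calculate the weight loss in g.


Weight loss = initial − final
WL = 337.41 − 316.87 = 20.54 g

20.54 g


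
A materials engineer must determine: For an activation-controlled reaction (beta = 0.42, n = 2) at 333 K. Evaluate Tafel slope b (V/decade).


Apply the Tafel slope relation: b = 2.303*R*T/(beta*n*F)
Numerator: 2.303 * 8.314 * 333 = 6376.0
Denominator: 0.42 * 2 * 96485 = 81047.4
b = 6376.0 / 81047.4 = 0.079 V/decade

0.079 V/decade


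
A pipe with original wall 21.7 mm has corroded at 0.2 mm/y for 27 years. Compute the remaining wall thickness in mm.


Remaining wall = original − CR × time
t = 21.7 − 0.2*27 = 21.7 − 5.4 = 16.3 mm

16.3 mm


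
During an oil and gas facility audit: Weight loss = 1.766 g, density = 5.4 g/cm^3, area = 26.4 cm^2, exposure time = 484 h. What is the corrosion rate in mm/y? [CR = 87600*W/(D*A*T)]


Apply the mm/y weight-loss relation: CR = 87600 * W / (D * A * T)
Numerator: 87600 * 1.766 = 154701.6
Denominator: 5.4 * 26.4 * 484 = 68999.04
CR = 154701.6 / 68999.04 = 2.24208 mm/y

2.24208 mm/y


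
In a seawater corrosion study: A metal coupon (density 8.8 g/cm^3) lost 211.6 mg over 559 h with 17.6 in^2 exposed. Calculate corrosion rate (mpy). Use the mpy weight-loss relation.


Apply the mpy weight-loss relation: CR = 534 * W / (D * A * T)
Numerator: 534 * 211.6 = 112994.4
Denominator: 8.8 * 17.6 * 559 = 86577.92
CR = 112994.4 / 86577.92 = 1.3051 mpy

1.3051 mpy


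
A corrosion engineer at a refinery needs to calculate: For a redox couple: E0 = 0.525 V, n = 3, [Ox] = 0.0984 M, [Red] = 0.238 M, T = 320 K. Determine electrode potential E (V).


Apply the Nernst equation: E = E0 + (RT/nF)*ln([Ox]/[Red])
Step 1: RT/nF = 8.314*320/(3*96485) = 0.00919134 V
Step 2: [Ox]/[Red] = 0.0984/0.238 = 0.413445
Step 3: ln(0.413445) = -0.883231
Step 4: correction = 0.00919134 * -0.883231 = -0.0081 V
E = 0.525 + -0.0081 = 0.5169 V

0.5169 V


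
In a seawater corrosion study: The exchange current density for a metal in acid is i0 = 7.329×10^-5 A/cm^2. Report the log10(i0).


i0 = 7.329×10^-5 A/cm^2
log10(i0) = -4.135

-4.135


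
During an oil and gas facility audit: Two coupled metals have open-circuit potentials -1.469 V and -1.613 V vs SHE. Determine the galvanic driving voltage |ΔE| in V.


Driving voltage is the absolute potential difference.
|ΔE| = |-1.469 − (-1.613)| = 0.144 V

0.144 V


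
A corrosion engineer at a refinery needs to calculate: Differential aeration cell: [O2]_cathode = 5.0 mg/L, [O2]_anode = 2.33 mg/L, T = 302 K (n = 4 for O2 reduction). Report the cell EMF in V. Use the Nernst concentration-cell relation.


Apply the Nernst concentration-cell relation: E = (RT/nF)*ln(C_cathode/C_anode)
RT/nF = 8.314*302/(4*96485) = 0.00650575 V
ln(5.0/2.33) = 0.76357
E = 0.00650575 * 0.76357 = 0.00497 V

0.00497 V


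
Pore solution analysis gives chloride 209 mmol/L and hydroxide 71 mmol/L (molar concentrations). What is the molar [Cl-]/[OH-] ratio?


Threshold parameter = [Cl-] / [OH-] (molar basis; both in mmol/L, so units cancel)
Ratio = 209 / 71 = 2.94

2.94


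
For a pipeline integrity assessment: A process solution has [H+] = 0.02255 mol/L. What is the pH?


pH = −log10[H+]
pH = −log10(0.02255) = 1.65

1.65


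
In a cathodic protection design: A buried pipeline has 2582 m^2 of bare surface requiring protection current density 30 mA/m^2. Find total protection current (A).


I = area * current density, then convert mA → A (÷1000)
I = 2582 * 30 / 1000 = 77.46 A

77.46 A


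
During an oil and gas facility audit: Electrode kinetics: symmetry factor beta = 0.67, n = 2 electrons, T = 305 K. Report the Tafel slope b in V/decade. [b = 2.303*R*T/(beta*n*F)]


Apply the Tafel slope relation: b = 2.303*R*T/(beta*n*F)
Numerator: 2.303 * 8.314 * 305 = 5839.88
Denominator: 0.67 * 2 * 96485 = 129289.9
b = 5839.88 / 129289.9 = 0.045 V/decade

0.045 V/decade


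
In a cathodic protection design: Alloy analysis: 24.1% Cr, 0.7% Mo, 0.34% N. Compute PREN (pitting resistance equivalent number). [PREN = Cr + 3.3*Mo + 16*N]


Apply the PREN formula: PREN = Cr + 3.3*Mo + 16*N
PREN = 24.1 + 3.3*0.7 + 16*0.34
PREN = 24.1 + 2.31 + 5.44 = 31.85

31.85


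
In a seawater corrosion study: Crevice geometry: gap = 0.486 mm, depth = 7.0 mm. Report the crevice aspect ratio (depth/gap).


Aspect ratio = depth / gap
Ratio = 7.0 / 0.486 = 14.4

14.4


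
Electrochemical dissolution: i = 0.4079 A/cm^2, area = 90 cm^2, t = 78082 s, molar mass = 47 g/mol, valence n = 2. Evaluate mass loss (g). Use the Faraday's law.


Apply Faraday's law: m = i*A*t*M / (n*F)
Total charge passed Q = i*A*t = 0.4079*90*78082 = 2866468.302 C
m = Q*M/(n*F) = 2866468.302*47/(2*96485) = 698.16039 g

698.16039 g


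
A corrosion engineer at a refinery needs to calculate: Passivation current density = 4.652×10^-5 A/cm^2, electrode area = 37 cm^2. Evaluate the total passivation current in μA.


I = i_pass * A, then convert A → μA (×10^6)
I = 4.652×10^-5 * 37 * 10^6 = 1721.24 μA

1721.24 μA


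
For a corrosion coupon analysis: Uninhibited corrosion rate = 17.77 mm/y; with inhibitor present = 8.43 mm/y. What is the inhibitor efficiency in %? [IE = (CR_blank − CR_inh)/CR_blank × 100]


Apply the inhibitor-efficiency definition: IE = (CR_blank − CR_inh)/CR_blank × 100
IE = (17.77 − 8.43) / 17.77 × 100
IE = 9.34 / 17.77 × 100 = 52.6 %

52.6 %


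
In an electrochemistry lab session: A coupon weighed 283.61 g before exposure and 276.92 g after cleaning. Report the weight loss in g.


Weight loss = initial − final
WL = 283.61 − 276.92 = 6.69 g

6.69 g


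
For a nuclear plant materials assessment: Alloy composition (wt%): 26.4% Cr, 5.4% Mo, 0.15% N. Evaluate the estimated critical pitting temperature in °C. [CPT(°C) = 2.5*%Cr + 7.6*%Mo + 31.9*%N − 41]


Apply the ASTM G48 empirical CPT estimate: CPT(°C) = 2.5*%Cr + 7.6*%Mo + 31.9*%N − 41
2.5*26.4 = 66; 7.6*5.4 = 41.04; 31.9*0.15 = 4.785
CPT = 66 + 41.04 + 4.785 − 41 = 70.825 °C
Rounded to 0.1 °C: CPT ≈ 70.8 °C

70.8 °C


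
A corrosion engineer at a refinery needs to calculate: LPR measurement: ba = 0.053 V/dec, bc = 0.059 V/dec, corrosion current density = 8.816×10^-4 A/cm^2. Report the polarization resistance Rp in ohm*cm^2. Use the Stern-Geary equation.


Apply the Stern-Geary equation: Rp = ba*bc / (2.303*icorr*(ba+bc))
ba*bc = 0.053*0.059 = 0.003127
ba+bc = 0.112; 2.303*icorr*(ba+bc) = 2.303*8.816×10^-4*0.112 = 2.2739638×10^-4
Rp = 0.003127 / 2.2739638×10^-4 = 13.8 ohm*cm^2

13.8 ohm*cm^2


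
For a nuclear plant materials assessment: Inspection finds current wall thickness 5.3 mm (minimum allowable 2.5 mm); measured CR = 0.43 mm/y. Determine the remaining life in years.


Apply the remaining-life relation: RL = (t_current − t_min) / CR
RL = (5.3 − 2.5) / 0.43 = 2.8 / 0.43 = 6.5 years

6.5 years


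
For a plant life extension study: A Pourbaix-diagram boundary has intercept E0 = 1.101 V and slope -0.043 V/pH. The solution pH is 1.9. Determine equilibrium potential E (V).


Apply the Pourbaix line equation: E = E0 + slope*pH
E = 1.101 + (-0.043)*1.9 = 1.101 + (-0.0817) = 1.0193 V
Rounded to 4 decimal places: E = 1.0193 V

1.0193 V


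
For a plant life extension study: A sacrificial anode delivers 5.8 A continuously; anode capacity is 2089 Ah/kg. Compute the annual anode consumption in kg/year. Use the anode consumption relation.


Annual consumption = current * hours per year / capacity
Rate = 5.8 * 8760 / 2089 = 24.3 kg/year

24.3 kg/year


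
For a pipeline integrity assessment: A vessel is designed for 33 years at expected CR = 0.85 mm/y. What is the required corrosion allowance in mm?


Corrosion allowance = CR × design life
CA = 0.85 * 33 = 28.05 mm

28.05 mm


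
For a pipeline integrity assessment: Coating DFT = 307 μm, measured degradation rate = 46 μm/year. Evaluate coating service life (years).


Service life = thickness / degradation rate
Life = 307 / 46 = 6.7 years

6.7 years


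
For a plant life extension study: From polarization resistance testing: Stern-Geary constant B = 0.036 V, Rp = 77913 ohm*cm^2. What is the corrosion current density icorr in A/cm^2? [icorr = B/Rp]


Apply the Stern-Geary relation: icorr = B / Rp
icorr = 0.036 / 77913 = 4.621×10^-7 A/cm^2

4.621×10^-7 A/cm^2


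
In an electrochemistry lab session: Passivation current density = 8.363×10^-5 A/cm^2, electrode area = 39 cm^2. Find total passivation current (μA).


I = i_pass * A, then convert A → μA (×10^6)
I = 8.363×10^-5 * 39 * 10^6 = 3261.57 μA

3261.57 μA


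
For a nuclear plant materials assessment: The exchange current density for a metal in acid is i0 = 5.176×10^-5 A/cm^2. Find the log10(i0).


i0 = 5.176×10^-5 A/cm^2
log10(i0) = -4.286

-4.286


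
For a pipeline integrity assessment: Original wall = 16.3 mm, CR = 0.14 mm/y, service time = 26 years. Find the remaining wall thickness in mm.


Remaining wall = original − CR × time
t = 16.3 − 0.14*26 = 16.3 − 3.64 = 12.66 mm

12.66 mm


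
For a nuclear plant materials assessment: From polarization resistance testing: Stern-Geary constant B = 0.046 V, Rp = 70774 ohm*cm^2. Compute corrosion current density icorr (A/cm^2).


Apply the Stern-Geary relation: icorr = B / Rp
icorr = 0.046 / 70774 = 6.5×10^-7 A/cm^2

6.5×10^-7 A/cm^2


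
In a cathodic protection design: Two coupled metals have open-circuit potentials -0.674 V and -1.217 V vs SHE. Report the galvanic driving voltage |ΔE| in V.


Driving voltage is the absolute potential difference.
|ΔE| = |-0.674 − (-1.217)| = 0.543 V

0.543 V


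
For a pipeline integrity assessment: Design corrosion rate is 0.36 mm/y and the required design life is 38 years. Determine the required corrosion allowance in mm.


Corrosion allowance = CR × design life
CA = 0.36 * 38 = 13.68 mm

13.68 mm


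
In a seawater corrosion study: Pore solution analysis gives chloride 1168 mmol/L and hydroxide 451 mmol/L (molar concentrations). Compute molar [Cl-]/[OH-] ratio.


Threshold parameter = [Cl-] / [OH-] (molar basis; both in mmol/L, so units cancel)
Ratio = 1168 / 451 = 2.59

2.59


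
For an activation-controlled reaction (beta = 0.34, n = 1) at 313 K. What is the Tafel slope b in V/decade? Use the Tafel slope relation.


Apply the Tafel slope relation: b = 2.303*R*T/(beta*n*F)
Numerator: 2.303 * 8.314 * 313 = 5993.06
Denominator: 0.34 * 1 * 96485 = 32804.9
b = 5993.06 / 32804.9 = 0.183 V/decade

0.183 V/decade


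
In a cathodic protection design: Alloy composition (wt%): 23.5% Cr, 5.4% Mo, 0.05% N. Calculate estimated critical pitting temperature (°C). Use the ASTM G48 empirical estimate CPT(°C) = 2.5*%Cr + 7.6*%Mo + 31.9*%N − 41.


Apply the ASTM G48 empirical CPT estimate: CPT(°C) = 2.5*%Cr + 7.6*%Mo + 31.9*%N − 41
2.5*23.5 = 58.75; 7.6*5.4 = 41.04; 31.9*0.05 = 1.595
CPT = 58.75 + 41.04 + 1.595 − 41 = 60.385 °C
Rounded to 0.1 °C: CPT ≈ 60.4 °C

60.4 °C


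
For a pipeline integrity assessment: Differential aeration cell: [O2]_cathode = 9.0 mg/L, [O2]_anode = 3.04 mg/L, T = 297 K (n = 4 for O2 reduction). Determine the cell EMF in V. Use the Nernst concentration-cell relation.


Apply the Nernst concentration-cell relation: E = (RT/nF)*ln(C_cathode/C_anode)
RT/nF = 8.314*297/(4*96485) = 0.00639804 V
ln(9.0/3.04) = 1.08537
E = 0.00639804 * 1.08537 = 0.00694 V

0.00694 V


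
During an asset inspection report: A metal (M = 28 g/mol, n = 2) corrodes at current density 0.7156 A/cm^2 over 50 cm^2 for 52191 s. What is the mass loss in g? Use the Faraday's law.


Apply Faraday's law: m = i*A*t*M / (n*F)
Total charge passed Q = i*A*t = 0.7156*50*52191 = 1867393.98 C
m = Q*M/(n*F) = 1867393.98*28/(2*96485) = 270.959 g

270.959 g


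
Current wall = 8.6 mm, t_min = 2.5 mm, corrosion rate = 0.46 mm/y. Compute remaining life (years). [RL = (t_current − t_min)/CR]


Apply the remaining-life relation: RL = (t_current − t_min) / CR
RL = (8.6 − 2.5) / 0.46 = 6.1 / 0.46 = 13.3 years

13.3 years


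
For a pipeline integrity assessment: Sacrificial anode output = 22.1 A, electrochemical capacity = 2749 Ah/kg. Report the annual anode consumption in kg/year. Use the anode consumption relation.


Annual consumption = current * hours per year / capacity
Rate = 22.1 * 8760 / 2749 = 70.4 kg/year

70.4 kg/year


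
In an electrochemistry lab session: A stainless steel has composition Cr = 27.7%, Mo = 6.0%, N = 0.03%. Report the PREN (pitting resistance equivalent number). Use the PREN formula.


Apply the PREN formula: PREN = Cr + 3.3*Mo + 16*N
PREN = 27.7 + 3.3*6.0 + 16*0.03
PREN = 27.7 + 19.8 + 0.48 = 47.98

47.98


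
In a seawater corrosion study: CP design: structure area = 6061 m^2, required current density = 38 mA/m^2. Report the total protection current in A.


I = area * current density, then convert mA → A (÷1000)
I = 6061 * 38 / 1000 = 230.32 A

230.32 A


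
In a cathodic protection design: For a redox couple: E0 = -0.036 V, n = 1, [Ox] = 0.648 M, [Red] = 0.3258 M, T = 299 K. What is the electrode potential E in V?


Apply the Nernst equation: E = E0 + (RT/nF)*ln([Ox]/[Red])
Step 1: RT/nF = 8.314*299/(1*96485) = 0.02576448 V
Step 2: [Ox]/[Red] = 0.648/0.3258 = 1.98895
Step 3: ln(1.98895) = 0.687607
Step 4: correction = 0.02576448 * 0.687607 = 0.018 V
E = -0.036 + 0.018 = -0.018 V

-0.018 V


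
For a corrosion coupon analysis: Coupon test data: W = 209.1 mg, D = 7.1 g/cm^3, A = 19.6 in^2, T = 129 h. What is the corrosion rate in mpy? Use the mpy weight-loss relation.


Apply the mpy weight-loss relation: CR = 534 * W / (D * A * T)
Numerator: 534 * 209.1 = 111659.4
Denominator: 7.1 * 19.6 * 129 = 17951.64
CR = 111659.4 / 17951.64 = 6.22 mpy

6.22 mpy


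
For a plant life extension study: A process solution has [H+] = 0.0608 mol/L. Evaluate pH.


pH = −log10[H+]
pH = −log10(0.0608) = 1.22

1.22


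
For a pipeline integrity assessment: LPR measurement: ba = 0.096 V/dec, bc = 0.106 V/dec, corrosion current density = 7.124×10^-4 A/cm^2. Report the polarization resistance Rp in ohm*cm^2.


Apply the Stern-Geary equation: Rp = ba*bc / (2.303*icorr*(ba+bc))
ba*bc = 0.096*0.106 = 0.010176
ba+bc = 0.202; 2.303*icorr*(ba+bc) = 2.303*7.124×10^-4*0.202 = 3.3141275×10^-4
Rp = 0.010176 / 3.3141275×10^-4 = 30.7 ohm*cm^2

30.7 ohm*cm^2


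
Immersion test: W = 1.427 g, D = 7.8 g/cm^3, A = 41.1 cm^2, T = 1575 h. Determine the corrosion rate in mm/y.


Apply the mm/y weight-loss relation: CR = 87600 * W / (D * A * T)
Numerator: 87600 * 1.427 = 125005.2
Denominator: 7.8 * 41.1 * 1575 = 504913.5
CR = 125005.2 / 504913.5 = 0.2476 mm/y

0.2476 mm/y


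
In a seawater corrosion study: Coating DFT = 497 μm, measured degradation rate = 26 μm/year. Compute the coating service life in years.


Service life = thickness / degradation rate
Life = 497 / 26 = 19.1 years

19.1 years


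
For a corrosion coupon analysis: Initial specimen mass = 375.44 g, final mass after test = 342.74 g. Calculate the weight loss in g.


Weight loss = initial − final
WL = 375.44 − 342.74 = 32.7 g

32.7 g


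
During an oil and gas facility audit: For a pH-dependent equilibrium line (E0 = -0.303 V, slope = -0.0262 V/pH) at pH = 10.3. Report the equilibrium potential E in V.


Apply the Pourbaix line equation: E = E0 + slope*pH
E = -0.303 + (-0.0262)*10.3 = -0.303 + (-0.26986) = -0.57286 V
Rounded to 4 decimal places: E = -0.5729 V

-0.5729 V


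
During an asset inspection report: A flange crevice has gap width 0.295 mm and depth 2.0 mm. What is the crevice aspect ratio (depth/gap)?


Aspect ratio = depth / gap
Ratio = 2.0 / 0.295 = 6.8

6.8


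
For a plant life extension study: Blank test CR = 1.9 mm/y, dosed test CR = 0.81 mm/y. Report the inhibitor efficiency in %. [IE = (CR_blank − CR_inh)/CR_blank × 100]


Apply the inhibitor-efficiency definition: IE = (CR_blank − CR_inh)/CR_blank × 100
IE = (1.9 − 0.81) / 1.9 × 100
IE = 1.09 / 1.9 × 100 = 57.4 %

57.4 %


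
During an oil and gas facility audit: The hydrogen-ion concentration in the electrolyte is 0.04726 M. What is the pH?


pH = −log10[H+]
pH = −log10(0.04726) = 1.33

1.33


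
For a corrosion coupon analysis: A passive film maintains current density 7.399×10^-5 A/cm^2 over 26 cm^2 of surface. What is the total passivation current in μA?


I = i_pass * A, then convert A → μA (×10^6)
I = 7.399×10^-5 * 26 * 10^6 = 1923.74 μA

1923.74 μA


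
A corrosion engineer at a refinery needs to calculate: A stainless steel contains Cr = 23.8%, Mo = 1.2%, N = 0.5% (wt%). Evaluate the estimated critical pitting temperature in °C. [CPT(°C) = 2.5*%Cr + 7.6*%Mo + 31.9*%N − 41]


Apply the ASTM G48 empirical CPT estimate: CPT(°C) = 2.5*%Cr + 7.6*%Mo + 31.9*%N − 41
2.5*23.8 = 59.5; 7.6*1.2 = 9.12; 31.9*0.5 = 15.95
CPT = 59.5 + 9.12 + 15.95 − 41 = 43.57 °C
Rounded to 0.1 °C: CPT ≈ 43.6 °C

43.6 °C


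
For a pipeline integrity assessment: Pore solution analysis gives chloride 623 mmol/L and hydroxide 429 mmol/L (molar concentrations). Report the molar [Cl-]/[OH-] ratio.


Threshold parameter = [Cl-] / [OH-] (molar basis; both in mmol/L, so units cancel)
Ratio = 623 / 429 = 1.45

1.45


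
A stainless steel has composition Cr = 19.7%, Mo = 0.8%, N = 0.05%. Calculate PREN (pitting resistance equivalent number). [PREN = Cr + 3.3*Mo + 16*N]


Apply the PREN formula: PREN = Cr + 3.3*Mo + 16*N
PREN = 19.7 + 3.3*0.8 + 16*0.05
PREN = 19.7 + 2.64 + 0.8 = 23.14

23.14


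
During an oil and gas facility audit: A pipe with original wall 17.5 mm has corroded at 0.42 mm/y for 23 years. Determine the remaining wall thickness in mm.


Remaining wall = original − CR × time
t = 17.5 − 0.42*23 = 17.5 − 9.66 = 7.84 mm

7.84 mm


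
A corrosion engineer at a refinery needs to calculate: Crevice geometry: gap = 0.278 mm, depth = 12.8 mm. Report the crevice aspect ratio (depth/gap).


Aspect ratio = depth / gap
Ratio = 12.8 / 0.278 = 46.0

46.0


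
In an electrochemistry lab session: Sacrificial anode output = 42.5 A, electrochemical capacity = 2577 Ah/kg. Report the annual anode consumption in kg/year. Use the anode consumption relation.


Annual consumption = current * hours per year / capacity
Rate = 42.5 * 8760 / 2577 = 144.5 kg/year

144.5 kg/year


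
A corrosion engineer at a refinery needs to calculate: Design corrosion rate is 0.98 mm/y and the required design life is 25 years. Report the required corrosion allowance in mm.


Corrosion allowance = CR × design life
CA = 0.98 * 25 = 24.5 mm

24.5 mm


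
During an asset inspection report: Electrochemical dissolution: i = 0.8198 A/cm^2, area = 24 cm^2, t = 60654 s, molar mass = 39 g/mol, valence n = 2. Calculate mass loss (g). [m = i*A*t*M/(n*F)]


Apply Faraday's law: m = i*A*t*M / (n*F)
Total charge passed Q = i*A*t = 0.8198*24*60654 = 1193379.5808 C
m = Q*M/(n*F) = 1193379.5808*39/(2*96485) = 241.1867 g

241.1867 g


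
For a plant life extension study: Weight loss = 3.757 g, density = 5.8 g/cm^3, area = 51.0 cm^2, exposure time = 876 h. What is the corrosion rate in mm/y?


Apply the mm/y weight-loss relation: CR = 87600 * W / (D * A * T)
Numerator: 87600 * 3.757 = 329113.2
Denominator: 5.8 * 51.0 * 876 = 259120.8
CR = 329113.2 / 259120.8 = 1.27011 mm/y

1.27011 mm/y


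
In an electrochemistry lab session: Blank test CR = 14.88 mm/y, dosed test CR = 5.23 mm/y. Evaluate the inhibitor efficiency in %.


Apply the inhibitor-efficiency definition: IE = (CR_blank − CR_inh)/CR_blank × 100
IE = (14.88 − 5.23) / 14.88 × 100
IE = 9.65 / 14.88 × 100 = 64.9 %

64.9 %


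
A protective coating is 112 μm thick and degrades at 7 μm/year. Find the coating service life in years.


Service life = thickness / degradation rate
Life = 112 / 7 = 16.0 years

16.0 years


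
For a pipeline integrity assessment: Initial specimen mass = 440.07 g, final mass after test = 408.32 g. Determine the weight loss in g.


Weight loss = initial − final
WL = 440.07 − 408.32 = 31.75 g

31.75 g


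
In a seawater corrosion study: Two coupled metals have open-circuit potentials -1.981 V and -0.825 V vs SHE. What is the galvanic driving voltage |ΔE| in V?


Driving voltage is the absolute potential difference.
|ΔE| = |-1.981 − (-0.825)| = 1.156 V

1.156 V


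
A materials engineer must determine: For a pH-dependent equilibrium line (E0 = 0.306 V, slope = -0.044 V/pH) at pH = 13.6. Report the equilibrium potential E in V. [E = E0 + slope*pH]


Apply the Pourbaix line equation: E = E0 + slope*pH
E = 0.306 + (-0.044)*13.6 = 0.306 + (-0.5984) = -0.2924 V
Rounded to 3 decimal places: E = -0.292 V

-0.292 V


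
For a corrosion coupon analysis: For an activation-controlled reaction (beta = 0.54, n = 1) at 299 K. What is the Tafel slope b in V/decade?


Apply the Tafel slope relation: b = 2.303*R*T/(beta*n*F)
Numerator: 2.303 * 8.314 * 299 = 5725.0
Denominator: 0.54 * 1 * 96485 = 52101.9
b = 5725.0 / 52101.9 = 0.11 V/decade

0.11 V/decade


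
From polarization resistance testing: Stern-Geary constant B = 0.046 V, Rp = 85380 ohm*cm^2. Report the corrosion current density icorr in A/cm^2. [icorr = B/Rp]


Apply the Stern-Geary relation: icorr = B / Rp
icorr = 0.046 / 85380 = 5.388×10^-7 A/cm^2

5.388×10^-7 A/cm^2


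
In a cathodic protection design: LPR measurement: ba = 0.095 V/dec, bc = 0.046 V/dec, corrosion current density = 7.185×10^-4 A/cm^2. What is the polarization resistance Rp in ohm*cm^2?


Apply the Stern-Geary equation: Rp = ba*bc / (2.303*icorr*(ba+bc))
ba*bc = 0.095*0.046 = 0.00437
ba+bc = 0.141; 2.303*icorr*(ba+bc) = 2.303*7.185×10^-4*0.141 = 2.3331348×10^-4
Rp = 0.00437 / 2.3331348×10^-4 = 18.7 ohm*cm^2

18.7 ohm*cm^2


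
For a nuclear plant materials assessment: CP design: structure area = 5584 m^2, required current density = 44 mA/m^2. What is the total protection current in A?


I = area * current density, then convert mA → A (÷1000)
I = 5584 * 44 / 1000 = 245.7 A

245.7 A


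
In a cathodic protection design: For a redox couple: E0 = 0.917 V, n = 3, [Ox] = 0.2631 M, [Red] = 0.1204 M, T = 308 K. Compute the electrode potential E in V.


Apply the Nernst equation: E = E0 + (RT/nF)*ln([Ox]/[Red])
Step 1: RT/nF = 8.314*308/(3*96485) = 0.00884667 V
Step 2: [Ox]/[Red] = 0.2631/0.1204 = 2.185216
Step 3: ln(2.185216) = 0.781715
Step 4: correction = 0.00884667 * 0.781715 = 0.007 V
E = 0.917 + 0.007 = 0.924 V

0.924 V


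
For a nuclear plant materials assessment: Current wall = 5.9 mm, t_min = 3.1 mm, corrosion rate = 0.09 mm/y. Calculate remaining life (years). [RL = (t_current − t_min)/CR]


Apply the remaining-life relation: RL = (t_current − t_min) / CR
RL = (5.9 − 3.1) / 0.09 = 2.8 / 0.09 = 31.1 years

31.1 years


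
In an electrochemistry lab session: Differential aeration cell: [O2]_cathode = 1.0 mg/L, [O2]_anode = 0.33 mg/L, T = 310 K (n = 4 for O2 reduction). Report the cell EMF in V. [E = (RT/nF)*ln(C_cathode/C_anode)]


Apply the Nernst concentration-cell relation: E = (RT/nF)*ln(C_cathode/C_anode)
RT/nF = 8.314*310/(4*96485) = 0.00667808 V
ln(1.0/0.33) = 1.10866
E = 0.00667808 * 1.10866 = 0.0074 V

0.0074 V


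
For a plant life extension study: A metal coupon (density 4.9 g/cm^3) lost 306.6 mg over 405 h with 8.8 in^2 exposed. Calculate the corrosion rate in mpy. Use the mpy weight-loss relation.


Apply the mpy weight-loss relation: CR = 534 * W / (D * A * T)
Numerator: 534 * 306.6 = 163724.4
Denominator: 4.9 * 8.8 * 405 = 17463.6
CR = 163724.4 / 17463.6 = 9.375 mpy

9.375 mpy


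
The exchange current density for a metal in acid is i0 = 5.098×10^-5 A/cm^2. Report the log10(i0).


i0 = 5.098×10^-5 A/cm^2
log10(i0) = -4.293

-4.293


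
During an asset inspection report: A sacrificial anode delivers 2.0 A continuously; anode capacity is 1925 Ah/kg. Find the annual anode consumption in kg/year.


Annual consumption = current * hours per year / capacity
Rate = 2.0 * 8760 / 1925 = 9.1 kg/year

9.1 kg/year


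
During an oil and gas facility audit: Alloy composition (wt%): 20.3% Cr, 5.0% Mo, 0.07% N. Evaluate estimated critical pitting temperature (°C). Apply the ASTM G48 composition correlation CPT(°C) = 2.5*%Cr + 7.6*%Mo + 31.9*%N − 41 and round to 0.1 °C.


Apply the ASTM G48 empirical CPT estimate: CPT(°C) = 2.5*%Cr + 7.6*%Mo + 31.9*%N − 41
2.5*20.3 = 50.75; 7.6*5.0 = 38; 31.9*0.07 = 2.233
CPT = 50.75 + 38 + 2.233 − 41 = 49.983 °C
Rounded to 0.1 °C: CPT ≈ 50.0 °C

50.0 °C


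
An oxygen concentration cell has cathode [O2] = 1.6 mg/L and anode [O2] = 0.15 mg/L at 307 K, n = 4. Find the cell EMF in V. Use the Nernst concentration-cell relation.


Apply the Nernst concentration-cell relation: E = (RT/nF)*ln(C_cathode/C_anode)
RT/nF = 8.314*307/(4*96485) = 0.00661346 V
ln(1.6/0.15) = 2.36712
E = 0.00661346 * 2.36712 = 0.01565 V

0.01565 V


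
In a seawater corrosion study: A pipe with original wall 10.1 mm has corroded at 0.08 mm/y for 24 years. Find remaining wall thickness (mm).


Remaining wall = original − CR × time
t = 10.1 − 0.08*24 = 10.1 − 1.92 = 8.18 mm

8.18 mm


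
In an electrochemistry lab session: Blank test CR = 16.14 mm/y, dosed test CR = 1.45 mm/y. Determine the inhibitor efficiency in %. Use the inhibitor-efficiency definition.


Apply the inhibitor-efficiency definition: IE = (CR_blank − CR_inh)/CR_blank × 100
IE = (16.14 − 1.45) / 16.14 × 100
IE = 14.69 / 16.14 × 100 = 91.0 %

91.0 %


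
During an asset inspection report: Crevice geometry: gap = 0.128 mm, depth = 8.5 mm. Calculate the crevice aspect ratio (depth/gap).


Aspect ratio = depth / gap
Ratio = 8.5 / 0.128 = 66.4

66.4


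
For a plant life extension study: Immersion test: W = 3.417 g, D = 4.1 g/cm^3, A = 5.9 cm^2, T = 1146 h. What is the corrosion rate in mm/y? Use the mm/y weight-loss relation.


Apply the mm/y weight-loss relation: CR = 87600 * W / (D * A * T)
Numerator: 87600 * 3.417 = 299329.2
Denominator: 4.1 * 5.9 * 1146 = 27721.74
CR = 299329.2 / 27721.74 = 10.79763 mm/y

10.79763 mm/y


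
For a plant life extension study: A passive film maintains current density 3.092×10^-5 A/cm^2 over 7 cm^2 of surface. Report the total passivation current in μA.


I = i_pass * A, then convert A → μA (×10^6)
I = 3.092×10^-5 * 7 * 10^6 = 216.44 μA

216.44 μA


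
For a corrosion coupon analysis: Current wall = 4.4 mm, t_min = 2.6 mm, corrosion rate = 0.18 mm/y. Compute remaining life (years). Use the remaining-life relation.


Apply the remaining-life relation: RL = (t_current − t_min) / CR
RL = (4.4 − 2.6) / 0.18 = 1.8 / 0.18 = 10.0 years

10.0 years


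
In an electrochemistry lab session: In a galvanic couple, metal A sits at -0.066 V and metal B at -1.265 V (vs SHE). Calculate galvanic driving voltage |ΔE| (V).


Driving voltage is the absolute potential difference.
|ΔE| = |-0.066 − (-1.265)| = 1.199 V

1.199 V


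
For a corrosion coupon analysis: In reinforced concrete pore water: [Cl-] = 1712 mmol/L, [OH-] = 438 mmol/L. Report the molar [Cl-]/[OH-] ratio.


Threshold parameter = [Cl-] / [OH-] (molar basis; both in mmol/L, so units cancel)
Ratio = 1712 / 438 = 3.91

3.91


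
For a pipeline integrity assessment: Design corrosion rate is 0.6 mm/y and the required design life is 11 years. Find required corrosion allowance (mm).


Corrosion allowance = CR × design life
CA = 0.6 * 11 = 6.6 mm

6.6 mm


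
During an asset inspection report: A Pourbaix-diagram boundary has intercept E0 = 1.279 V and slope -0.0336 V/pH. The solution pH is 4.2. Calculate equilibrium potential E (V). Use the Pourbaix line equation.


Apply the Pourbaix line equation: E = E0 + slope*pH
E = 1.279 + (-0.0336)*4.2 = 1.279 + (-0.14112) = 1.13788 V
Rounded to 3 decimal places: E = 1.138 V

1.138 V


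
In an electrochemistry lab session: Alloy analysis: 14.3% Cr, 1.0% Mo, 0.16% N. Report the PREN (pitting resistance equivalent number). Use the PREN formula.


Apply the PREN formula: PREN = Cr + 3.3*Mo + 16*N
PREN = 14.3 + 3.3*1.0 + 16*0.16
PREN = 14.3 + 3.3 + 2.56 = 20.16

20.16


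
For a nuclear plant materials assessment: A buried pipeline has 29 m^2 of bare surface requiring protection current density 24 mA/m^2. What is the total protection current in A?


I = area * current density, then convert mA → A (÷1000)
I = 29 * 24 / 1000 = 0.7 A

0.7 A


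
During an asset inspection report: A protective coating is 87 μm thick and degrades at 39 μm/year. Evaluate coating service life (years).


Service life = thickness / degradation rate
Life = 87 / 39 = 2.2 years

2.2 years


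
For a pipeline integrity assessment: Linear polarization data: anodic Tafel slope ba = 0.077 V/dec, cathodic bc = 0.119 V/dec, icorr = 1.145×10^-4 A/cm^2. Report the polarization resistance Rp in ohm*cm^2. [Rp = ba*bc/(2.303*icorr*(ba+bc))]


Apply the Stern-Geary equation: Rp = ba*bc / (2.303*icorr*(ba+bc))
ba*bc = 0.077*0.119 = 0.009163
ba+bc = 0.196; 2.303*icorr*(ba+bc) = 2.303*1.145×10^-4*0.196 = 5.1683926×10^-5
Rp = 0.009163 / 5.1683926×10^-5 = 177.3 ohm*cm^2

177.3 ohm*cm^2


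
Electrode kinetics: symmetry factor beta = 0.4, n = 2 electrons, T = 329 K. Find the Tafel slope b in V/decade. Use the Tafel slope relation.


Apply the Tafel slope relation: b = 2.303*R*T/(beta*n*F)
Numerator: 2.303 * 8.314 * 329 = 6299.41
Denominator: 0.4 * 2 * 96485 = 77188.0
b = 6299.41 / 77188.0 = 0.0816 V/decade

0.0816 V/decade


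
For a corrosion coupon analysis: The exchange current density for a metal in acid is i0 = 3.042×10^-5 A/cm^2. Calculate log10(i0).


i0 = 3.042×10^-5 A/cm^2
log10(i0) = -4.517

-4.517


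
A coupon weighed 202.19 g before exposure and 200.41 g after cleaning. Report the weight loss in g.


Weight loss = initial − final
WL = 202.19 − 200.41 = 1.78 g

1.78 g


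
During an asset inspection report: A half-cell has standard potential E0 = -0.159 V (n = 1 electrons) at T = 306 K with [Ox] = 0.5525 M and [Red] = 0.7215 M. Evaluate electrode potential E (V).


Apply the Nernst equation: E = E0 + (RT/nF)*ln([Ox]/[Red])
Step 1: RT/nF = 8.314*306/(1*96485) = 0.02636766 V
Step 2: [Ox]/[Red] = 0.5525/0.7215 = 0.765766
Step 3: ln(0.765766) = -0.266879
Step 4: correction = 0.02636766 * -0.266879 = -0.007 V
E = -0.159 + -0.007 = -0.166 V

-0.166 V


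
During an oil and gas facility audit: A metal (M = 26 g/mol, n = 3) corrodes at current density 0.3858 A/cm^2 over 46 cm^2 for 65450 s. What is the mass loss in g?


Apply Faraday's law: m = i*A*t*M / (n*F)
Total charge passed Q = i*A*t = 0.3858*46*65450 = 1161528.06 C
m = Q*M/(n*F) = 1161528.06*26/(3*96485) = 104.333 g

104.333 g


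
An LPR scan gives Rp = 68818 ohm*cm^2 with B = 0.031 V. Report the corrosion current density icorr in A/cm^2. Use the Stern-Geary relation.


Apply the Stern-Geary relation: icorr = B / Rp
icorr = 0.031 / 68818 = 4.505×10^-7 A/cm^2

4.505×10^-7 A/cm^2


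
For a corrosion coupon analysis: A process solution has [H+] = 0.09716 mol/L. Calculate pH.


pH = −log10[H+]
pH = −log10(0.09716) = 1.01

1.01


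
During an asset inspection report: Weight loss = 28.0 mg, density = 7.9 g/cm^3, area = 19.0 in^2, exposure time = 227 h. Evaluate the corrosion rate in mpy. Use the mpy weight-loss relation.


Apply the mpy weight-loss relation: CR = 534 * W / (D * A * T)
Numerator: 534 * 28.0 = 14952.0
Denominator: 7.9 * 19.0 * 227 = 34072.7
CR = 14952.0 / 34072.7 = 0.439 mpy

0.439 mpy


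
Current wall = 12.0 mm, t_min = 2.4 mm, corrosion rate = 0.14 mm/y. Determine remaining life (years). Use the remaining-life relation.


Apply the remaining-life relation: RL = (t_current − t_min) / CR
RL = (12.0 − 2.4) / 0.14 = 9.6 / 0.14 = 68.6 years

68.6 years


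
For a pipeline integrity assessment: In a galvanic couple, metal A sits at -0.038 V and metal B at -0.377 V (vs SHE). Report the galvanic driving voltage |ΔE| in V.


Driving voltage is the absolute potential difference.
|ΔE| = |-0.038 − (-0.377)| = 0.339 V

0.339 V


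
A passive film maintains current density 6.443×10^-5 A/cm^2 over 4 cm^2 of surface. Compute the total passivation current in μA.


I = i_pass * A, then convert A → μA (×10^6)
I = 6.443×10^-5 * 4 * 10^6 = 257.72 μA

257.72 μA


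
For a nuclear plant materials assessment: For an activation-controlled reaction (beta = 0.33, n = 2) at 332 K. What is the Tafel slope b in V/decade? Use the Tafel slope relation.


Apply the Tafel slope relation: b = 2.303*R*T/(beta*n*F)
Numerator: 2.303 * 8.314 * 332 = 6356.85
Denominator: 0.33 * 2 * 96485 = 63680.1
b = 6356.85 / 63680.1 = 0.0998 V/decade

0.0998 V/decade


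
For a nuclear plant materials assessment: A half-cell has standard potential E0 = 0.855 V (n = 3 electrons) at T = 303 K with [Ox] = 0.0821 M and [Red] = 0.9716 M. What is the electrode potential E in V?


Apply the Nernst equation: E = E0 + (RT/nF)*ln([Ox]/[Red])
Step 1: RT/nF = 8.314*303/(3*96485) = 0.00870305 V
Step 2: [Ox]/[Red] = 0.0821/0.9716 = 0.0845
Step 3: ln(0.0845) = -2.471004
Step 4: correction = 0.00870305 * -2.471004 = -0.022 V
E = 0.855 + -0.022 = 0.833 V

0.833 V
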